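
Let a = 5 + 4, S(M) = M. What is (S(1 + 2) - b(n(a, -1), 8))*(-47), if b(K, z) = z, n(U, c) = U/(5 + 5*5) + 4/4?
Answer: 235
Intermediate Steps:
a = 9
n(U, c) = 1 + U/30 (n(U, c) = U/(5 + 25) + 4*(1/4) = U/30 + 1 = 1 + U/30)
(S(1 + 2) - b(n(a, -1), 8))*(-47) = ((1 + 2) - 1*8)*(-47) = (3 - 8)*(-47) = -5*(-47) = 235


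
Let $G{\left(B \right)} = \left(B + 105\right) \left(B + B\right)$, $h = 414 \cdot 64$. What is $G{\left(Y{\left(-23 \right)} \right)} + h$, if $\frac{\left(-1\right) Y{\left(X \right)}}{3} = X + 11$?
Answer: $36648$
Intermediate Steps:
$Y{\left(X \right)} = -33 - 3 X$ ($Y{\left(X \right)} = - 3 \left(X + 11\right) = - 3 \left(11 + X\right) = -33 - 3 X$)
$h = 26496$
$G{\left(B \right)} = 2 B \left(105 + B\right)$ ($G{\left(B \right)} = \left(105 + B\right) 2 B = 2 B \left(105 + B\right)$)
$G{\left(Y{\left(-23 \right)} \right)} + h = 2 \left(-33 - -69\right) \left(105 - -36\right) + 26496 = 2 \left(-33 + 69\right) \left(105 + \left(-33 + 69\right)\right) + 26496 = 2 \cdot 36 \left(105 + 36\right) + 26496 = 2 \cdot 36 \cdot 141 + 26496 = 10152 + 26496 = 36648$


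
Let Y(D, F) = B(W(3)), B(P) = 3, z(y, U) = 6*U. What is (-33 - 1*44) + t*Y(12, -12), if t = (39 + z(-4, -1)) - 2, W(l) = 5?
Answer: 16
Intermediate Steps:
Y(D, F) = 3
t = 31 (t = (39 + 6*(-1)) - 2 = (39 - 6) - 2 = 33 - 2 = 31)
(-33 - 1*44) + t*Y(12, -12) = (-33 - 1*44) + 31*3 = (-33 - 44) + 93 = -77 + 93 = 16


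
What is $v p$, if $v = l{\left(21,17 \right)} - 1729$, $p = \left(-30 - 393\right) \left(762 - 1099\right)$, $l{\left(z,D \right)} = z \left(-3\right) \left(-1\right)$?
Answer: $-237489966$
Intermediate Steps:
$l{\left(z,D \right)} = 3 z$ ($l{\left(z,D \right)} = - 3 z \left(-1\right) = 3 z$)
$p = 142551$ ($p = \left(-423\right) \left(-337\right) = 142551$)
$v = -1666$ ($v = 3 \cdot 21 - 1729 = 63 - 1729 = -1666$)
$v p = \left(-1666\right) 142551 = -237489966$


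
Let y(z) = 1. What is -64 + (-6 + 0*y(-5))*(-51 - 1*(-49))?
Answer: -52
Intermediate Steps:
-64 + (-6 + 0*y(-5))*(-51 - 1*(-49)) = -64 + (-6 + 0*1)*(-51 - 1*(-49)) = -64 + (-6 + 0)*(-51 + 49) = -64 - 6*(-2) = -64 + 12 = -52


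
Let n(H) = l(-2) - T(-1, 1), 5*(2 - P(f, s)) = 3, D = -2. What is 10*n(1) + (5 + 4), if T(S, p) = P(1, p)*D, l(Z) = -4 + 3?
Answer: 27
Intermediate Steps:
P(f, s) = 7/5 (P(f, s) = 2 - 1/5*3 = 2 - 3/5 = 7/5)
l(Z) = -1
T(S, p) = -14/5 (T(S, p) = (7/5)*(-2) = -14/5)
n(H) = 9/5 (n(H) = -1 - 1*(-14/5) = -1 + 14/5 = 9/5)
10*n(1) + (5 + 4) = 10*(9/5) + (5 + 4) = 18 + 9 = 27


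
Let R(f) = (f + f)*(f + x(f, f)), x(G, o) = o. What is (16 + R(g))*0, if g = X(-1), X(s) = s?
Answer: 0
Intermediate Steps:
g = -1
R(f) = 4*f**2 (R(f) = (f + f)*(f + f) = (2*f)*(2*f) = 4*f**2)
(16 + R(g))*0 = (16 + 4*(-1)**2)*0 = (16 + 4*1)*0 = (16 + 4)*0 = 20*0 = 0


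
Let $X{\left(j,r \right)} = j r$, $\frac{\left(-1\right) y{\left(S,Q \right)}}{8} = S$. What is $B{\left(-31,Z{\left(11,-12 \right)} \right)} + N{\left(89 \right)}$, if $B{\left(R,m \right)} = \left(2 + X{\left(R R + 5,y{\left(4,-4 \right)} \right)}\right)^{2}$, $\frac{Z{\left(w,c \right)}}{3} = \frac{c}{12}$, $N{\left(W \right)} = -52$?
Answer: $955428048$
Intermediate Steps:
$y{\left(S,Q \right)} = - 8 S$
$Z{\left(w,c \right)} = \frac{c}{4}$ ($Z{\left(w,c \right)} = 3 \frac{c}{12} = \frac{c}{4}$)
$B{\left(R,m \right)} = \left(-158 - 32 R^{2}\right)^{2}$ ($B{\left(R,m \right)} = \left(2 + \left(R R + 5\right) \left(\left(-8\right) 4\right)\right)^{2} = \left(2 + \left(R^{2} + 5\right) \left(-32\right)\right)^{2} = \left(2 + \left(5 + R^{2}\right) \left(-32\right)\right)^{2} = \left(2 - \left(160 + 32 R^{2}\right)\right)^{2} = \left(-158 - 32 R^{2}\right)^{2}$)
$B{\left(-31,Z{\left(11,-12 \right)} \right)} + N{\left(89 \right)} = 4 \left(79 + 16 \left(-31\right)^{2}\right)^{2} - 52 = 4 \left(79 + 16 \cdot 961\right)^{2} - 52 = 4 \left(79 + 15376\right)^{2} - 52 = 4 \cdot 15455^{2} - 52 = 4 \cdot 238857025 - 52 = 955428100 - 52 = 955428048$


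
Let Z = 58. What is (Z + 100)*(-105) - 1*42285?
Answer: -58875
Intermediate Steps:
(Z + 100)*(-105) - 1*42285 = (58 + 100)*(-105) - 1*42285 = 158*(-105) - 42285 = -16590 - 42285 = -58875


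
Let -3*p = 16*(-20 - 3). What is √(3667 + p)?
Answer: √34107/3 ≈ 61.560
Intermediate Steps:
p = 368/3 (p = -16*(-20 - 3)/3 = -16*(-23)/3 = -⅓*(-368) = 368/3 ≈ 122.67)
√(3667 + p) = √(3667 + 368/3) = √(11369/3) = √34107/3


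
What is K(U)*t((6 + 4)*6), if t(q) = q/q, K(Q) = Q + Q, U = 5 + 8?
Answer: 26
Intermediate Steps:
U = 13
K(Q) = 2*Q
t(q) = 1
K(U)*t((6 + 4)*6) = (2*13)*1 = 26*1 = 26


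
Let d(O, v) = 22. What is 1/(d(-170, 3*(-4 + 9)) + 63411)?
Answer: 1/63433 ≈ 1.5765e-5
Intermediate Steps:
1/(d(-170, 3*(-4 + 9)) + 63411) = 1/(22 + 63411) = 1/63433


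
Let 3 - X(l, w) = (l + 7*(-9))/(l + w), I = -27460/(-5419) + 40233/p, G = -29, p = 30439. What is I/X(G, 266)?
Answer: 3421492923/1814438351 ≈ 1.8857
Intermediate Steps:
I = 1053877567/164948941 (I = -27460/(-5419) + 40233/30439 = -27460*(-1/5419) + 40233*(1/30439) = 27460/5419 + 40233/30439 = 1053877567/164948941 ≈ 6.3891)
X(l, w) = 3 - (-63 + l)/(l + w) (X(l, w) = 3 - (l + 7*(-9))/(l + w) = 3 - (l - 63)/(l + w) = 3 - (-63 + l)/(l + w))
I/X(G, 266) = 1053877567/(164948941*(((63 + 2*(-29) + 3*266)/(-29 + 266)))) = 1053877567/(164948941*(((63 - 58 + 798)/237))) = 1053877567/(164948941*(((1/237)*803))) = 1053877567/(164948941*(803/237)) = (1053877567/164948941)*(237/803) = 3421492923/1814438351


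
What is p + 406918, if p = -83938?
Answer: 322980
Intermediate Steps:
p + 406918 = -83938 + 406918 = 322980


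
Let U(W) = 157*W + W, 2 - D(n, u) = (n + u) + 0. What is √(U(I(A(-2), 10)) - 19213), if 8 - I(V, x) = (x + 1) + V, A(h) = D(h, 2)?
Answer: I*√20003 ≈ 141.43*I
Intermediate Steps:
D(n, u) = 2 - n - u (D(n, u) = 2 - ((n + u) + 0) = 2 - (n + u) = 2 + (-n - u) = 2 - n - u)
A(h) = -h (A(h) = 2 - h - 1*2 = 2 - h - 2 = -h)
I(V, x) = 7 - V - x (I(V, x) = 8 - ((x + 1) + V) = 8 - ((1 + x) + V) = 8 - (1 + V + x) = 8 + (-1 - V - x) = 7 - V - x)
U(W) = 158*W
√(U(I(A(-2), 10)) - 19213) = √(158*(7 - (-1)*(-2) - 1*10) - 19213) = √(158*(7 - 1*2 - 10) - 19213) = √(158*(7 - 2 - 10) - 19213) = √(158*(-5) - 19213) = √(-790 - 19213) = √(-20003) = I*√20003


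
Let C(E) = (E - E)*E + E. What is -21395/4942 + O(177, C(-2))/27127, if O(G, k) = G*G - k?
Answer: -425544363/134061634 ≈ -3.1742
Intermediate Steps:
C(E) = E (C(E) = 0*E + E = 0 + E = E)
O(G, k) = G² - k
-21395/4942 + O(177, C(-2))/27127 = -21395/4942 + (177² - 1*(-2))/27127 = -21395*1/4942 + (31329 + 2)*(1/27127) = -21395/4942 + 31331*(1/27127) = -21395/4942 + 31331/27127 = -425544363/134061634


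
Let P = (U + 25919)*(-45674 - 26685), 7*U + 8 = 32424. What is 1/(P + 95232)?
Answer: -1/2210461881 ≈ -4.5239e-10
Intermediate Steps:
U = 32416/7 (U = -8/7 + (⅐)*32424 = -8/7 + 4632 = 32416/7 ≈ 4630.9)
P = -2210557113 (P = (32416/7 + 25919)*(-45674 - 26685) = (213849/7)*(-72359) = -2210557113)
1/(P + 95232) = 1/(-2210557113 + 95232) = 1/(-2210461881) = -1/2210461881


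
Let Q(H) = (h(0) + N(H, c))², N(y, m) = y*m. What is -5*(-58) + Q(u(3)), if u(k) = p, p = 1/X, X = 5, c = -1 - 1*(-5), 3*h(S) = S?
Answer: 7266/25 ≈ 290.64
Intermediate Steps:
h(S) = S/3
c = 4 (c = -1 + 5 = 4)
N(y, m) = m*y
p = ⅕ (p = 1/5 = ⅕ ≈ 0.20000)
u(k) = ⅕
Q(H) = 16*H² (Q(H) = ((⅓)*0 + 4*H)² = (0 + 4*H)² = (4*H)² = 16*H²)
-5*(-58) + Q(u(3)) = -5*(-58) + 16*(⅕)² = 290 + 16*(1/25) = 290 + 16/25 = 7266/25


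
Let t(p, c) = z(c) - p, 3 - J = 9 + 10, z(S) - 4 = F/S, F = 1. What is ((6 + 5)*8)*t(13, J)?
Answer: -1595/2 ≈ -797.50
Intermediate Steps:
z(S) = 4 + 1/S
J = -16 (J = 3 - (9 + 10) = 3 - 1*19 = 3 - 19 = -16)
t(p, c) = 4 + 1/c - p (t(p, c) = (4 + 1/c) - p = 4 + 1/c - p)
((6 + 5)*8)*t(13, J) = ((6 + 5)*8)*(4 + 1/(-16) - 1*13) = (11*8)*(4 - 1/16 - 13) = 88*(-145/16) = -1595/2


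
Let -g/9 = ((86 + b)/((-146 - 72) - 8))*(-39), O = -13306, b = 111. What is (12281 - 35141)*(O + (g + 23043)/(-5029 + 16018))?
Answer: 13987144455170/45991 ≈ 3.0413e+8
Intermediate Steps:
g = -69147/226 (g = -9*(86 + 111)/((-146 - 72) - 8)*(-39) = -9*197/(-218 - 8)*(-39) = -9*197/(-226)*(-39) = -9*197*(-1/226)*(-39) = -(-1773)*(-39)/226 = -9*7683/226 = -69147/226 ≈ -305.96)
(12281 - 35141)*(O + (g + 23043)/(-5029 + 16018)) = (12281 - 35141)*(-13306 + (-69147/226 + 23043)/(-5029 + 16018)) = -22860*(-13306 + (5138571/226)/10989) = -22860*(-13306 + (5138571/226)*(1/10989)) = -22860*(-13306 + 1712857/827838) = -22860*(-11013499571/827838) = 13987144455170/45991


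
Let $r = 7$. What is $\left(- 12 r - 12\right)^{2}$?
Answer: $9216$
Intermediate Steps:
$\left(- 12 r - 12\right)^{2} = \left(\left(-12\right) 7 - 12\right)^{2} = \left(-84 - 12\right)^{2} = \left(-96\right)^{2} = 9216$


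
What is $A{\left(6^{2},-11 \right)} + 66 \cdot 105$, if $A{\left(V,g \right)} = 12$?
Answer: $6942$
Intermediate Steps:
$A{\left(6^{2},-11 \right)} + 66 \cdot 105 = 12 + 66 \cdot 105 = 12 + 6930 = 6942$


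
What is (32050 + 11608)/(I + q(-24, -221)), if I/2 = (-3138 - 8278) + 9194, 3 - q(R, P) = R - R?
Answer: -43658/4441 ≈ -9.8307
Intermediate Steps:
q(R, P) = 3 (q(R, P) = 3 - (R - R) = 3 - 1*0 = 3 + 0 = 3)
I = -4444 (I = 2*((-3138 - 8278) + 9194) = 2*(-11416 + 9194) = 2*(-2222) = -4444)
(32050 + 11608)/(I + q(-24, -221)) = (32050 + 11608)/(-4444 + 3) = 43658/(-4441) = 43658*(-1/4441) = -43658/4441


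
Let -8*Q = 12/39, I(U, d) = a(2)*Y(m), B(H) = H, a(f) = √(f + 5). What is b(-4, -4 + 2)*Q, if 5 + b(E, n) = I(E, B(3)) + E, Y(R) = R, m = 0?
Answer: 9/26 ≈ 0.34615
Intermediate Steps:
a(f) = √(5 + f)
I(U, d) = 0 (I(U, d) = √(5 + 2)*0 = √7*0 = 0)
Q = -1/26 (Q = -3/(2*39) = -⅛*4/13 = -1/26 ≈ -0.038462)
b(E, n) = -5 + E (b(E, n) = -5 + (0 + E) = -5 + E)
b(-4, -4 + 2)*Q = (-5 - 4)*(-1/26) = -9*(-1/26) = 9/26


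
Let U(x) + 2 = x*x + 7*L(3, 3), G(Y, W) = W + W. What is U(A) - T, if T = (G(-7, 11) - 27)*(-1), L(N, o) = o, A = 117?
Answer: 13703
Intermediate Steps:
G(Y, W) = 2*W
T = 5 (T = (2*11 - 27)*(-1) = (22 - 27)*(-1) = -5*(-1) = 5)
U(x) = 19 + x**2 (U(x) = -2 + (x*x + 7*3) = -2 + (x**2 + 21) = -2 + (21 + x**2) = 19 + x**2)
U(A) - T = (19 + 117**2) - 1*5 = (19 + 13689) - 5 = 13708 - 5 = 13703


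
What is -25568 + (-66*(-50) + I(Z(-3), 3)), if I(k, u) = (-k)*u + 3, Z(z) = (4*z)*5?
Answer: -22085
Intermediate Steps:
Z(z) = 20*z
I(k, u) = 3 - k*u (I(k, u) = -k*u + 3 = 3 - k*u)
-25568 + (-66*(-50) + I(Z(-3), 3)) = -25568 + (-66*(-50) + (3 - 1*20*(-3)*3)) = -25568 + (3300 + (3 - 1*(-60)*3)) = -25568 + (3300 + (3 + 180)) = -25568 + (3300 + 183) = -25568 + 3483 = -22085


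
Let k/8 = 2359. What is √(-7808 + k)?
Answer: 2*√2766 ≈ 105.19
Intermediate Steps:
k = 18872 (k = 8*2359 = 18872)
√(-7808 + k) = √(-7808 + 18872) = √11064 = 2*√2766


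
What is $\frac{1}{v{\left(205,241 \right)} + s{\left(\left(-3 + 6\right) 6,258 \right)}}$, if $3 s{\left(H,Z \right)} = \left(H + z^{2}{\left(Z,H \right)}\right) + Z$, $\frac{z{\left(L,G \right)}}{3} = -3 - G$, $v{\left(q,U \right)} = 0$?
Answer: $\frac{1}{1415} \approx 0.00070671$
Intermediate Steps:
$z{\left(L,G \right)} = -9 - 3 G$ ($z{\left(L,G \right)} = 3 \left(-3 - G\right) = -9 - 3 G$)
$s{\left(H,Z \right)} = \frac{H}{3} + \frac{Z}{3} + \frac{\left(-9 - 3 H\right)^{2}}{3}$ ($s{\left(H,Z \right)} = \frac{\left(H + \left(-9 - 3 H\right)^{2}\right) + Z}{3} = \frac{H + Z + \left(-9 - 3 H\right)^{2}}{3} = \frac{H}{3} + \frac{Z}{3} + \frac{\left(-9 - 3 H\right)^{2}}{3}$)
$\frac{1}{v{\left(205,241 \right)} + s{\left(\left(-3 + 6\right) 6,258 \right)}} = \frac{1}{0 + \left(3 \left(3 + \left(-3 + 6\right) 6\right)^{2} + \frac{\left(-3 + 6\right) 6}{3} + \frac{1}{3} \cdot 258\right)} = \frac{1}{0 + \left(3 \left(3 + 3 \cdot 6\right)^{2} + \frac{3 \cdot 6}{3} + 86\right)} = \frac{1}{0 + \left(3 \left(3 + 18\right)^{2} + \frac{1}{3} \cdot 18 + 86\right)} = \frac{1}{0 + \left(3 \cdot 21^{2} + 6 + 86\right)} = \frac{1}{0 + \left(3 \cdot 441 + 6 + 86\right)} = \frac{1}{0 + \left(1323 + 6 + 86\right)} = \frac{1}{0 + 1415} = \frac{1}{1415}$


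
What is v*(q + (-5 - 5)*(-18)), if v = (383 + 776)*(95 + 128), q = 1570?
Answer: 452299750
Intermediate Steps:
v = 258457 (v = 1159*223 = 258457)
v*(q + (-5 - 5)*(-18)) = 258457*(1570 + (-5 - 5)*(-18)) = 258457*(1570 - 10*(-18)) = 258457*(1570 + 180) = 258457*1750 = 452299750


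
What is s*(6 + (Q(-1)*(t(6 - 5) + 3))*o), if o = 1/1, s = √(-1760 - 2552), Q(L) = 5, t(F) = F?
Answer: 364*I*√22 ≈ 1707.3*I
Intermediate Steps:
s = 14*I*√22 (s = √(-4312) = 14*I*√22 ≈ 65.666*I)
o = 1
s*(6 + (Q(-1)*(t(6 - 5) + 3))*o) = (14*I*√22)*(6 + (5*((6 - 5) + 3))*1) = (14*I*√22)*(6 + (5*(1 + 3))*1) = (14*I*√22)*(6 + (5*4)*1) = (14*I*√22)*(6 + 20*1) = (14*I*√22)*(6 + 20) = (14*I*√22)*26 = 364*I*√22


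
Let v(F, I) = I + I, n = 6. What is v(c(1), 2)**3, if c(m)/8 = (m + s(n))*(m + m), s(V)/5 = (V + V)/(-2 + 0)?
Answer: 64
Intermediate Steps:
s(V) = -5*V (s(V) = 5*((V + V)/(-2 + 0)) = 5*((2*V)/(-2)) = 5*((2*V)*(-1/2)) = 5*(-V) = -5*V)
c(m) = 16*m*(-30 + m) (c(m) = 8*((m - 5*6)*(m + m)) = 8*((m - 30)*(2*m)) = 8*((-30 + m)*(2*m)) = 8*(2*m*(-30 + m)) = 16*m*(-30 + m))
v(F, I) = 2*I
v(c(1), 2)**3 = (2*2)**3 = 4**3 = 64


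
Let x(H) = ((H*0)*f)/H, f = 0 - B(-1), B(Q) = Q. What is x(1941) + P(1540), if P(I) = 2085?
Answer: 2085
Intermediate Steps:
f = 1 (f = 0 - 1*(-1) = 0 + 1 = 1)
x(H) = 0 (x(H) = ((H*0)*1)/H = (0*1)/H = 0/H = 0)
x(1941) + P(1540) = 0 + 2085 = 2085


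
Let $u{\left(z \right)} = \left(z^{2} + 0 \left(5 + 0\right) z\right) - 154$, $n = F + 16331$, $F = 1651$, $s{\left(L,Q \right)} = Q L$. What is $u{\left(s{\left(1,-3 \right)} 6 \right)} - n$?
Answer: $-17812$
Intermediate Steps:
$s{\left(L,Q \right)} = L Q$
$n = 17982$ ($n = 1651 + 16331 = 17982$)
$u{\left(z \right)} = -154 + z^{2}$ ($u{\left(z \right)} = \left(z^{2} + 0 \cdot 5 z\right) - 154 = \left(z^{2} + 0 z\right) - 154 = \left(z^{2} + 0\right) - 154 = z^{2} - 154 = -154 + z^{2}$)
$u{\left(s{\left(1,-3 \right)} 6 \right)} - n = \left(-154 + \left(1 \left(-3\right) 6\right)^{2}\right) - 17982 = \left(-154 + \left(\left(-3\right) 6\right)^{2}\right) - 17982 = \left(-154 + \left(-18\right)^{2}\right) - 17982 = \left(-154 + 324\right) - 17982 = 170 - 17982 = -17812$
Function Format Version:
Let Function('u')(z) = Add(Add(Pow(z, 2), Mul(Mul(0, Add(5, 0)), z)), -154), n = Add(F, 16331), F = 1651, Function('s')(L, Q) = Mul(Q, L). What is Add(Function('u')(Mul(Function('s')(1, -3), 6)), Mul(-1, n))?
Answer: -17812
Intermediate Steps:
Function('s')(L, Q) = Mul(L, Q)
n = 17982 (n = Add(1651, 16331) = 17982)
Function('u')(z) = Add(-154, Pow(z, 2)) (Function('u')(z) = Add(Add(Pow(z, 2), Mul(Mul(0, 5), z)), -154) = Add(Add(Pow(z, 2), Mul(0, z)), -154) = Add(Add(Pow(z, 2), 0), -154) = Add(Pow(z, 2), -154) = Add(-154, Pow(z, 2)))
Add(Function('u')(Mul(Function('s')(1, -3), 6)), Mul(-1, n)) = Add(Add(-154, Pow(Mul(Mul(1, -3), 6), 2)), Mul(-1, 17982)) = Add(Add(-154, Pow(Mul(-3, 6), 2)), -17982) = Add(Add(-154, Pow(-18, 2)), -17982) = Add(Add(-154, 324), -17982) = Add(170, -17982) = -17812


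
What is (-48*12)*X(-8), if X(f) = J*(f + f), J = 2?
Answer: 18432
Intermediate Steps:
X(f) = 4*f (X(f) = 2*(f + f) = 2*(2*f) = 4*f)
(-48*12)*X(-8) = (-48*12)*(4*(-8)) = -576*(-32) = 18432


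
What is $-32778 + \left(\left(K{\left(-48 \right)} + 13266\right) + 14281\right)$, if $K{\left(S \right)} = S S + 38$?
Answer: $-2889$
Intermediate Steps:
$K{\left(S \right)} = 38 + S^{2}$ ($K{\left(S \right)} = S^{2} + 38 = 38 + S^{2}$)
$-32778 + \left(\left(K{\left(-48 \right)} + 13266\right) + 14281\right) = -32778 + \left(\left(\left(38 + \left(-48\right)^{2}\right) + 13266\right) + 14281\right) = -32778 + \left(\left(\left(38 + 2304\right) + 13266\right) + 14281\right) = -32778 + \left(\left(2342 + 13266\right) + 14281\right) = -32778 + \left(15608 + 14281\right) = -32778 + 29889 = -2889$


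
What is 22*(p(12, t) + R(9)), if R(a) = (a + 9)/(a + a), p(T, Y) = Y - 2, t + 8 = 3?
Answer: -132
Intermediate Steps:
t = -5 (t = -8 + 3 = -5)
p(T, Y) = -2 + Y
R(a) = (9 + a)/(2*a) (R(a) = (9 + a)/((2*a)) = (9 + a)*(1/(2*a)) = (9 + a)/(2*a))
22*(p(12, t) + R(9)) = 22*((-2 - 5) + (½)*(9 + 9)/9) = 22*(-7 + (½)*(⅑)*18) = 22*(-7 + 1) = 22*(-6) = -132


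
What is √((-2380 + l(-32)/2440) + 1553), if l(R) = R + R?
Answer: 3*I*√8548235/305 ≈ 28.758*I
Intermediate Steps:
l(R) = 2*R
√((-2380 + l(-32)/2440) + 1553) = √((-2380 + (2*(-32))/2440) + 1553) = √((-2380 - 64*1/2440) + 1553) = √((-2380 - 8/305) + 1553) = √(-725908/305 + 1553) = √(-252243/305) = 3*I*√8548235/305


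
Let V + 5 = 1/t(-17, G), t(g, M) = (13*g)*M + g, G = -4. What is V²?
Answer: 18783556/751689 ≈ 24.988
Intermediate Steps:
t(g, M) = g + 13*M*g (t(g, M) = 13*M*g + g = g + 13*M*g)
V = -4334/867 (V = -5 + 1/(-17*(1 + 13*(-4))) = -5 + 1/(-17*(1 - 52)) = -5 + 1/(-17*(-51)) = -5 + 1/867 = -4334/867 ≈ -4.9988)
V² = (-4334/867)² = 18783556/751689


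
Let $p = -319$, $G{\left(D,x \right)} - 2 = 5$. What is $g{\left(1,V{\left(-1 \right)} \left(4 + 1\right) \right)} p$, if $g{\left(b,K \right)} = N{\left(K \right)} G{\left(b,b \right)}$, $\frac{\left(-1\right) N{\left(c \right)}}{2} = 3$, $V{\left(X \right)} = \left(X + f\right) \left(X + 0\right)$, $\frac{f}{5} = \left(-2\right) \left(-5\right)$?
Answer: $13398$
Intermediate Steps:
$f = 50$ ($f = 5 \left(\left(-2\right) \left(-5\right)\right) = 5 \cdot 10 = 50$)
$V{\left(X \right)} = X \left(50 + X\right)$ ($V{\left(X \right)} = \left(X + 50\right) \left(X + 0\right) = \left(50 + X\right) X = X \left(50 + X\right)$)
$G{\left(D,x \right)} = 7$ ($G{\left(D,x \right)} = 2 + 5 = 7$)
$N{\left(c \right)} = -6$ ($N{\left(c \right)} = \left(-2\right) 3 = -6$)
$g{\left(b,K \right)} = -42$ ($g{\left(b,K \right)} = \left(-6\right) 7 = -42$)
$g{\left(1,V{\left(-1 \right)} \left(4 + 1\right) \right)} p = \left(-42\right) \left(-319\right) = 13398$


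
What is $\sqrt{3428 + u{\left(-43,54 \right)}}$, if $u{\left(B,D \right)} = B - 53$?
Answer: $14 \sqrt{17} \approx 57.724$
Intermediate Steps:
$u{\left(B,D \right)} = -53 + B$
$\sqrt{3428 + u{\left(-43,54 \right)}} = \sqrt{3428 - 96} = \sqrt{3332} = 14 \sqrt{17}$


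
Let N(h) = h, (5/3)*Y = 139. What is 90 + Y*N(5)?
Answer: 507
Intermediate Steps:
Y = 417/5 (Y = (⅗)*139 = 417/5 ≈ 83.400)
90 + Y*N(5) = 90 + (417/5)*5 = 90 + 417 = 507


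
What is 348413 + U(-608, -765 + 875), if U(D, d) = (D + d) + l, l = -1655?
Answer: 346260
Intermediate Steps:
U(D, d) = -1655 + D + d (U(D, d) = (D + d) - 1655 = -1655 + D + d)
348413 + U(-608, -765 + 875) = 348413 + (-1655 - 608 + (-765 + 875)) = 348413 + (-1655 - 608 + 110) = 348413 - 2153 = 346260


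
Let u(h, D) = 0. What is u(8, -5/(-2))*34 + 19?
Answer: 19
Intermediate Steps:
u(8, -5/(-2))*34 + 19 = 0*34 + 19 = 0 + 19 = 19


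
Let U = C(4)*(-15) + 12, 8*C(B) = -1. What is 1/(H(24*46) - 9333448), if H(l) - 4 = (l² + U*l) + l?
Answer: -1/8098206 ≈ -1.2348e-7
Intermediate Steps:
C(B) = -⅛ (C(B) = (⅛)*(-1) = -⅛)
U = 111/8 (U = -⅛*(-15) + 12 = 15/8 + 12 = 111/8 ≈ 13.875)
H(l) = 4 + l² + 119*l/8 (H(l) = 4 + ((l² + 111*l/8) + l) = 4 + (l² + 119*l/8) = 4 + l² + 119*l/8)
1/(H(24*46) - 9333448) = 1/((4 + (24*46)² + 119*(24*46)/8) - 9333448) = 1/((4 + 1104² + (119/8)*1104) - 9333448) = 1/((4 + 1218816 + 16422) - 9333448) = 1/(1235242 - 9333448) = 1/(-8098206) = -1/8098206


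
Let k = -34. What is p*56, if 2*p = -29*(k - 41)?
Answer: 60900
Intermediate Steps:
p = 2175/2 (p = (-29*(-34 - 41))/2 = (-29*(-75))/2 = (1/2)*2175 = 2175/2 ≈ 1087.5)
p*56 = (2175/2)*56 = 60900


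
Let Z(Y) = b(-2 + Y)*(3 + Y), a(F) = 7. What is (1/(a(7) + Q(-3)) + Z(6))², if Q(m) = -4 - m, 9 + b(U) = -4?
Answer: 491401/36 ≈ 13650.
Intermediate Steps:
b(U) = -13 (b(U) = -9 - 4 = -13)
Z(Y) = -39 - 13*Y (Z(Y) = -13*(3 + Y) = -39 - 13*Y)
(1/(a(7) + Q(-3)) + Z(6))² = (1/(7 + (-4 - 1*(-3))) + (-39 - 13*6))² = (1/(7 + (-4 + 3)) + (-39 - 78))² = (1/(7 - 1) - 117)² = (1/6 - 117)² = (⅙ - 117)² = (-701/6)² = 491401/36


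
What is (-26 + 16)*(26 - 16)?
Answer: -100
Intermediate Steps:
(-26 + 16)*(26 - 16) = -10*10 = -100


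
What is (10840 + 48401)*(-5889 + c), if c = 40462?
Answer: 2048139093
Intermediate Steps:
(10840 + 48401)*(-5889 + c) = (10840 + 48401)*(-5889 + 40462) = 59241*34573 = 2048139093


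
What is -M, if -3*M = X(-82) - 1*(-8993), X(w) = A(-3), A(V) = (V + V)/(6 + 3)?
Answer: 26977/9 ≈ 2997.4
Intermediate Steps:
A(V) = 2*V/9 (A(V) = (2*V)/9 = (2*V)*(1/9) = 2*V/9)
X(w) = -2/3 (X(w) = (2/9)*(-3) = -2/3)
M = -26977/9 (M = -(-2/3 - 1*(-8993))/3 = -(-2/3 + 8993)/3 = -1/3*26977/3 = -26977/9 ≈ -2997.4)
-M = -1*(-26977/9) = 26977/9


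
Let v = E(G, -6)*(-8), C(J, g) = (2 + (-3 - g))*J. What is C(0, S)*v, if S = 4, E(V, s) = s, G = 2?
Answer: 0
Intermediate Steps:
C(J, g) = J*(-1 - g) (C(J, g) = (-1 - g)*J = J*(-1 - g))
v = 48 (v = -6*(-8) = 48)
C(0, S)*v = -1*0*(1 + 4)*48 = -1*0*5*48 = 0*48 = 0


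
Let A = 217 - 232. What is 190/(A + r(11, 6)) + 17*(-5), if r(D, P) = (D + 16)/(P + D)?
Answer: -595/6 ≈ -99.167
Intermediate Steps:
r(D, P) = (16 + D)/(D + P)
A = -15
190/(A + r(11, 6)) + 17*(-5) = 190/(-15 + (16 + 11)/(11 + 6)) + 17*(-5) = 190/(-15 + 27/17) - 85 = 190/(-228/17) - 85 = -17/228*190 - 85 = -85/6 - 85 = -595/6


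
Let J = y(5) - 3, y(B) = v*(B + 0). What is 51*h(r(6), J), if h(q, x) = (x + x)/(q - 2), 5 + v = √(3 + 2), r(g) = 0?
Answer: 1428 - 255*√5 ≈ 857.80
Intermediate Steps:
v = -5 + √5 (v = -5 + √(3 + 2) = -5 + √5 ≈ -2.7639)
y(B) = B*(-5 + √5) (y(B) = (-5 + √5)*(B + 0) = (-5 + √5)*B = B*(-5 + √5))
J = -28 + 5*√5 (J = 5*(-5 + √5) - 3 = (-25 + 5*√5) - 3 = -28 + 5*√5 ≈ -16.820)
h(q, x) = 2*x/(-2 + q) (h(q, x) = (2*x)/(-2 + q) = 2*x/(-2 + q))
51*h(r(6), J) = 51*(2*(-28 + 5*√5)/(-2 + 0)) = 51*(2*(-28 + 5*√5)/(-2)) = 51*(2*(-28 + 5*√5)*(-½)) = 51*(28 - 5*√5) = 1428 - 255*√5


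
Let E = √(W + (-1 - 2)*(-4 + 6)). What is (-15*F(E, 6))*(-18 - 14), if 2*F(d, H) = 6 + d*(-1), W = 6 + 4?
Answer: 960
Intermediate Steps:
W = 10
E = 2 (E = √(10 + (-1 - 2)*(-4 + 6)) = √(10 - 3*2) = √(10 - 6) = √4 = 2)
F(d, H) = 3 - d/2 (F(d, H) = (6 + d*(-1))/2 = (6 - d)/2 = 3 - d/2)
(-15*F(E, 6))*(-18 - 14) = (-15*(3 - ½*2))*(-18 - 14) = -15*(3 - 1)*(-32) = -15*2*(-32) = -30*(-32) = 960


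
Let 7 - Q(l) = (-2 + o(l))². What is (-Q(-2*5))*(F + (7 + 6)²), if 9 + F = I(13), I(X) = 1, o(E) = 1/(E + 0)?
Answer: -41699/100 ≈ -416.99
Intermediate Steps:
o(E) = 1/E
Q(l) = 7 - (-2 + 1/l)²
F = -8 (F = -9 + 1 = -8)
(-Q(-2*5))*(F + (7 + 6)²) = (-(3 - 1/(-2*5)² + 4/((-2*5))))*(-8 + (7 + 6)²) = (-(3 - 1/(-10)² + 4/(-10)))*(-8 + 13²) = (-(3 - 1*1/100 + 4*(-⅒)))*(-8 + 169) = -(3 - 1/100 - ⅖)*161 = -1*259/100*161 = -259/100*161 = -41699/100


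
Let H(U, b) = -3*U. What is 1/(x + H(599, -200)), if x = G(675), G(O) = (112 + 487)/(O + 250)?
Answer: -925/1661626 ≈ -0.00055668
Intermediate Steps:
G(O) = 599/(250 + O)
x = 599/925 (x = 599/(250 + 675) = 599/925 ≈ 0.64757)
1/(x + H(599, -200)) = 1/(599/925 - 3*599) = 1/(599/925 - 1797) = 1/(-1661626/925) = -925/1661626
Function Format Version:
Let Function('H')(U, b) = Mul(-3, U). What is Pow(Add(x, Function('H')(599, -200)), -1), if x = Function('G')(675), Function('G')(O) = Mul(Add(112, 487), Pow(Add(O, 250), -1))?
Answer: Rational(-925, 1661626) ≈ -0.00055668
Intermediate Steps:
Function('G')(O) = Mul(599, Pow(Add(250, O), -1))
x = Rational(599, 925) (x = Mul(599, Pow(Add(250, 675), -1)) = Mul(599, Pow(925, -1)) = Mul(599, Rational(1, 925)) = Rational(599, 925) ≈ 0.64757)
Pow(Add(x, Function('H')(599, -200)), -1) = Pow(Add(Rational(599, 925), Mul(-3, 599)), -1) = Pow(Add(Rational(599, 925), -1797), -1) = Pow(Rational(-1661626, 925), -1) = Rational(-925, 1661626)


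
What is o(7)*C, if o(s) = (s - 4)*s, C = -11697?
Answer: -245637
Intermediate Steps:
o(s) = s*(-4 + s) (o(s) = (-4 + s)*s = s*(-4 + s))
o(7)*C = (7*(-4 + 7))*(-11697) = (7*3)*(-11697) = 21*(-11697) = -245637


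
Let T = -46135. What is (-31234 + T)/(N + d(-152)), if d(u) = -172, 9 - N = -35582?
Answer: -77369/35419 ≈ -2.1844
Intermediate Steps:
N = 35591 (N = 9 - 1*(-35582) = 9 + 35582 = 35591)
(-31234 + T)/(N + d(-152)) = (-31234 - 46135)/(35591 - 172) = -77369/35419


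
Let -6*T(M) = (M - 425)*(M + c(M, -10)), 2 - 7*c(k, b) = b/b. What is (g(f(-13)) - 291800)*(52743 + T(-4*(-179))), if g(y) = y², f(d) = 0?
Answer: -36787371900/7 ≈ -5.2553e+9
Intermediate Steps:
c(k, b) = ⅐ (c(k, b) = 2/7 - b/(7*b) = 2/7 - ⅐*1 = 2/7 - ⅐ = ⅐)
T(M) = -(-425 + M)*(⅐ + M)/6 (T(M) = -(M - 425)*(M + ⅐)/6 = -(-425 + M)*(⅐ + M)/6)
(g(f(-13)) - 291800)*(52743 + T(-4*(-179))) = (0² - 291800)*(52743 + (425/42 - (-4*(-179))²/6 + 1487*(-4*(-179))/21)) = (0 - 291800)*(52743 + (425/42 - ⅙*716² + (1487/21)*716)) = -291800*(52743 + (425/42 - ⅙*512656 + 1064692/21)) = -291800*(52743 + (425/42 - 256328/3 + 1064692/21)) = -291800*(52743 - 486261/14) = -291800*252141/14 = -36787371900/7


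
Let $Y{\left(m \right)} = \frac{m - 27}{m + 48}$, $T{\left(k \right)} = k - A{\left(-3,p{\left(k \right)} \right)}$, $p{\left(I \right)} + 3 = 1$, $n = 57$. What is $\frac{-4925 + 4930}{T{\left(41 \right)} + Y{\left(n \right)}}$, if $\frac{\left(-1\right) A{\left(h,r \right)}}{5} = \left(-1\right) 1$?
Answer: $\frac{35}{254} \approx 0.1378$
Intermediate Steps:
$p{\left(I \right)} = -2$ ($p{\left(I \right)} = -3 + 1 = -2$)
$A{\left(h,r \right)} = 5$ ($A{\left(h,r \right)} = - 5 \left(\left(-1\right) 1\right) = \left(-5\right) \left(-1\right) = 5$)
$T{\left(k \right)} = -5 + k$ ($T{\left(k \right)} = k - 5 = -5 + k$)
$Y{\left(m \right)} = \frac{-27 + m}{48 + m}$
$\frac{-4925 + 4930}{T{\left(41 \right)} + Y{\left(n \right)}} = \frac{-4925 + 4930}{\left(-5 + 41\right) + \frac{-27 + 57}{48 + 57}} = \frac{5}{36 + \frac{1}{105} \cdot 30} = \frac{5}{36 + \frac{2}{7}} = \frac{5}{\frac{254}{7}} = 5 \cdot \frac{7}{254} = \frac{35}{254}$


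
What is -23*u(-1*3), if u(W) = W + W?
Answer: 138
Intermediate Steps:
u(W) = 2*W
-23*u(-1*3) = -46*(-1*3) = -46*(-3) = -23*(-6) = 138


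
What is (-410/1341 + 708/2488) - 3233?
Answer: -2696669429/834102 ≈ -3233.0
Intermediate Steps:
(-410/1341 + 708/2488) - 3233 = (-410*1/1341 + 708*(1/2488)) - 3233 = (-410/1341 + 177/622) - 3233 = -17663/834102 - 3233 = -2696669429/834102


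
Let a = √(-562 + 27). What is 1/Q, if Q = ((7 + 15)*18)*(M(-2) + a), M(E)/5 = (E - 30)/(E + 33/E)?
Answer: 592/16529337 - 1369*I*√535/330586740 ≈ 3.5815e-5 - 9.5784e-5*I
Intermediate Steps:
M(E) = 5*(-30 + E)/(E + 33/E) (M(E) = 5*((E - 30)/(E + 33/E)) = 5*((-30 + E)/(E + 33/E)) = 5*(-30 + E)/(E + 33/E))
a = I*√535 (a = √(-535) = I*√535 ≈ 23.13*I)
Q = 126720/37 + 396*I*√535 (Q = ((7 + 15)*18)*(5*(-2)*(-30 - 2)/(33 + (-2)²) + I*√535) = (22*18)*(5*(-2)*(-32)/(33 + 4) + I*√535) = 396*(5*(-2)*(-32)/37 + I*√535) = 396*(5*(-2)*(1/37)*(-32) + I*√535) = 396*(320/37 + I*√535) = 126720/37 + 396*I*√535 ≈ 3424.9 + 9159.5*I)
1/Q = 1/(126720/37 + 396*I*√535)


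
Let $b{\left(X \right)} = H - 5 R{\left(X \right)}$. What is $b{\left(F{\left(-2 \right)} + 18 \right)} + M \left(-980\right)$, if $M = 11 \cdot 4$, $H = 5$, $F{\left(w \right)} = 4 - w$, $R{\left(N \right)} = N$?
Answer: $-43235$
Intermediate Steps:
$M = 44$
$b{\left(X \right)} = 5 - 5 X$
$b{\left(F{\left(-2 \right)} + 18 \right)} + M \left(-980\right) = \left(5 - 5 \left(\left(4 - -2\right) + 18\right)\right) + 44 \left(-980\right) = \left(5 - 5 \left(\left(4 + 2\right) + 18\right)\right) - 43120 = \left(5 - 5 \left(6 + 18\right)\right) - 43120 = \left(5 - 120\right) - 43120 = -115 - 43120 = -43235$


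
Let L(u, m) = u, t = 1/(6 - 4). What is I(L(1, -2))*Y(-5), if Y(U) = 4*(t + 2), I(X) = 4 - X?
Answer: 30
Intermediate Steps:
t = 1/2 ≈ 0.50000
Y(U) = 10 (Y(U) = 4*(1/2 + 2) = 4*(5/2) = 10)
I(L(1, -2))*Y(-5) = (4 - 1*1)*10 = (4 - 1)*10 = 3*10 = 30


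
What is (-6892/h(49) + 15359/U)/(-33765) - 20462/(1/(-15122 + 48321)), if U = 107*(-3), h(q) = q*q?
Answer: -17678158735617117679/26023394565 ≈ -6.7932e+8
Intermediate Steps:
h(q) = q²
U = -321
(-6892/h(49) + 15359/U)/(-33765) - 20462/(1/(-15122 + 48321)) = (-6892/(49²) + 15359/(-321))/(-33765) - 20462/(1/(-15122 + 48321)) = (-6892/2401 + 15359*(-1/321))*(-1/33765) - 20462/(1/33199) = (-6892*1/2401 - 15359/321)*(-1/33765) - 20462/1/33199 = (-6892/2401 - 15359/321)*(-1/33765) - 20462*33199 = -39089291/770721*(-1/33765) - 679317938 = 39089291/26023394565 - 679317938 = -17678158735617117679/26023394565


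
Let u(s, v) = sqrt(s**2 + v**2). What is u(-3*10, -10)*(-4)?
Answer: -40*sqrt(10) ≈ -126.49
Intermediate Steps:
u(-3*10, -10)*(-4) = sqrt((-3*10)**2 + (-10)**2)*(-4) = sqrt((-30)**2 + 100)*(-4) = sqrt(900 + 100)*(-4) = sqrt(1000)*(-4) = (10*sqrt(10))*(-4) = -40*sqrt(10)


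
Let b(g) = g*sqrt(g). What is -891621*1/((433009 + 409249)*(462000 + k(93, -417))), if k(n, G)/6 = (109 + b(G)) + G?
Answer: -633149979/278608398381937 - 13770591*I*sqrt(417)/1114433593527748 ≈ -2.2725e-6 - 2.5233e-7*I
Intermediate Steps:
b(g) = g**(3/2)
k(n, G) = 654 + 6*G + 6*G**(3/2) (k(n, G) = 6*((109 + G**(3/2)) + G) = 6*(109 + G + G**(3/2)) = 654 + 6*G + 6*G**(3/2))
-891621*1/((433009 + 409249)*(462000 + k(93, -417))) = -891621*1/((433009 + 409249)*(462000 + (654 + 6*(-417) + 6*(-417)**(3/2)))) = -891621*1/(842258*(462000 + (654 - 2502 + 6*(-417*I*sqrt(417))))) = -891621*1/(842258*(462000 + (654 - 2502 - 2502*I*sqrt(417)))) = -891621*1/(842258*(462000 + (-1848 - 2502*I*sqrt(417)))) = -891621*1/(842258*(460152 - 2502*I*sqrt(417))) = -891621/(387566703216 - 2107329516*I*sqrt(417))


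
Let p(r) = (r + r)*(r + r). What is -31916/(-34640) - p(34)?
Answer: -40035861/8660 ≈ -4623.1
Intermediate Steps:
p(r) = 4*r**2 (p(r) = (2*r)*(2*r) = 4*r**2)
-31916/(-34640) - p(34) = -31916/(-34640) - 4*34**2 = -31916*(-1/34640) - 4*1156 = 7979/8660 - 1*4624 = 7979/8660 - 4624 = -40035861/8660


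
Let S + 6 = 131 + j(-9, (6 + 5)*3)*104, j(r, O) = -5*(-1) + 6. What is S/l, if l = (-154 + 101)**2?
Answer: 1269/2809 ≈ 0.45176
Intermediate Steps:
l = 2809 (l = (-53)**2 = 2809)
j(r, O) = 11 (j(r, O) = 5 + 6 = 11)
S = 1269 (S = -6 + (131 + 11*104) = -6 + (131 + 1144) = -6 + 1275 = 1269)
S/l = 1269/2809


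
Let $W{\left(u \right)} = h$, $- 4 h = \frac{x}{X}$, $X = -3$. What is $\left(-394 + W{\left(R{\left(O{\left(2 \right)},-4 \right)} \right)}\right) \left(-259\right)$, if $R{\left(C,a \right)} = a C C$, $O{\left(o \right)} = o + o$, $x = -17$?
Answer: $\frac{1228955}{12} \approx 1.0241 \cdot 10^{5}$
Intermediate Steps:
$h = - \frac{17}{12}$ ($h = - \frac{\left(-17\right) \frac{1}{-3}}{4} = - \frac{\left(-17\right) \left(- \frac{1}{3}\right)}{4} = \left(- \frac{1}{4}\right) \frac{17}{3} = - \frac{17}{12} \approx -1.4167$)
$O{\left(o \right)} = 2 o$
$R{\left(C,a \right)} = a C^{2}$ ($R{\left(C,a \right)} = C a C = a C^{2}$)
$W{\left(u \right)} = - \frac{17}{12}$
$\left(-394 + W{\left(R{\left(O{\left(2 \right)},-4 \right)} \right)}\right) \left(-259\right) = \left(-394 - \frac{17}{12}\right) \left(-259\right) = \left(- \frac{4745}{12}\right) \left(-259\right) = \frac{1228955}{12}$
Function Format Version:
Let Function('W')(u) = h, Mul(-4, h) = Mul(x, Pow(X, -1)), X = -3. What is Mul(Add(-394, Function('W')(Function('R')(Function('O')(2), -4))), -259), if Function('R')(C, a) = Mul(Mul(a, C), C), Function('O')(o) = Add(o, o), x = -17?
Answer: Rational(1228955, 12) ≈ 1.0241e+5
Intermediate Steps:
h = Rational(-17, 12) (h = Mul(Rational(-1, 4), Mul(-17, Pow(-3, -1))) = Mul(Rational(-1, 4), Mul(-17, Rational(-1, 3))) = Mul(Rational(-1, 4), Rational(17, 3)) = Rational(-17, 12) ≈ -1.4167)
Function('O')(o) = Mul(2, o)
Function('R')(C, a) = Mul(a, Pow(C, 2)) (Function('R')(C, a) = Mul(Mul(C, a), C) = Mul(a, Pow(C, 2)))
Function('W')(u) = Rational(-17, 12)
Mul(Add(-394, Function('W')(Function('R')(Function('O')(2), -4))), -259) = Mul(Add(-394, Rational(-17, 12)), -259) = Mul(Rational(-4745, 12), -259) = Rational(1228955, 12)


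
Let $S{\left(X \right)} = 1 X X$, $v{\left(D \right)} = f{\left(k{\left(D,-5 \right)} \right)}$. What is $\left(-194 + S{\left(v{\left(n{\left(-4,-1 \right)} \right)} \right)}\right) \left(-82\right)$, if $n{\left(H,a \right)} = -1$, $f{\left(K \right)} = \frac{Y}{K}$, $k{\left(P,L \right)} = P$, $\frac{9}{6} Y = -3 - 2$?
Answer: $\frac{134972}{9} \approx 14997.0$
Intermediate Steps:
$Y = - \frac{10}{3}$ ($Y = \frac{2 \left(-3 - 2\right)}{3} = \frac{2}{3} \left(-5\right) = - \frac{10}{3} \approx -3.3333$)
$f{\left(K \right)} = - \frac{10}{3 K}$
$v{\left(D \right)} = - \frac{10}{3 D}$
$S{\left(X \right)} = X^{2}$ ($S{\left(X \right)} = X X = X^{2}$)
$\left(-194 + S{\left(v{\left(n{\left(-4,-1 \right)} \right)} \right)}\right) \left(-82\right) = \left(-194 + \left(- \frac{10}{3 \left(-1\right)}\right)^{2}\right) \left(-82\right) = \left(-194 + \left(\left(- \frac{10}{3}\right) \left(-1\right)\right)^{2}\right) \left(-82\right) = \left(-194 + \left(\frac{10}{3}\right)^{2}\right) \left(-82\right) = \left(-194 + \frac{100}{9}\right) \left(-82\right) = \left(- \frac{1646}{9}\right) \left(-82\right) = \frac{134972}{9}$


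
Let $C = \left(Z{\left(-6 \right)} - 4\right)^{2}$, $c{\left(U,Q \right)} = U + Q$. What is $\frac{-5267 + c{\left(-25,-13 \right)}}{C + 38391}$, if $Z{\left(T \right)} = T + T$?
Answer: $- \frac{5305}{38647} \approx -0.13727$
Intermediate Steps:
$Z{\left(T \right)} = 2 T$
$c{\left(U,Q \right)} = Q + U$
$C = 256$ ($C = \left(2 \left(-6\right) - 4\right)^{2} = \left(-12 - 4\right)^{2} = \left(-16\right)^{2} = 256$)
$\frac{-5267 + c{\left(-25,-13 \right)}}{C + 38391} = \frac{-5267 - 38}{256 + 38391} = \frac{-5267 - 38}{38647} = \left(-5305\right) \frac{1}{38647} = - \frac{5305}{38647}$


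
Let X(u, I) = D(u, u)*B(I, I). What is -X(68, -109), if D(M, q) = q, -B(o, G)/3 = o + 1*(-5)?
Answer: -23256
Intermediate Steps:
B(o, G) = 15 - 3*o (B(o, G) = -3*(o + 1*(-5)) = -3*(o - 5) = -3*(-5 + o) = 15 - 3*o)
X(u, I) = u*(15 - 3*I)
-X(68, -109) = -3*68*(5 - 1*(-109)) = -3*68*(5 + 109) = -3*68*114 = -1*23256 = -23256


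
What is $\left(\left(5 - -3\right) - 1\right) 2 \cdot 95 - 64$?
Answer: $1266$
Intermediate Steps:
$\left(\left(5 - -3\right) - 1\right) 2 \cdot 95 - 64 = \left(\left(5 + 3\right) - 1\right) 2 \cdot 95 - 64 = \left(8 - 1\right) 2 \cdot 95 - 64 = 7 \cdot 2 \cdot 95 - 64 = 14 \cdot 95 - 64 = 1330 - 64 = 1266$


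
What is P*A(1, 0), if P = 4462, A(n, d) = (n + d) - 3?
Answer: -8924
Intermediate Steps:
A(n, d) = -3 + d + n (A(n, d) = (d + n) - 3 = -3 + d + n)
P*A(1, 0) = 4462*(-3 + 0 + 1) = 4462*(-2) = -8924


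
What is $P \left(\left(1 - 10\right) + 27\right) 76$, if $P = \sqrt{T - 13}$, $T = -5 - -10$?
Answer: $2736 i \sqrt{2} \approx 3869.3 i$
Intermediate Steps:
$T = 5$ ($T = -5 + 10 = 5$)
$P = 2 i \sqrt{2}$ ($P = \sqrt{5 - 13} = \sqrt{-8} = 2 i \sqrt{2} \approx 2.8284 i$)
$P \left(\left(1 - 10\right) + 27\right) 76 = 2 i \sqrt{2} \left(\left(1 - 10\right) + 27\right) 76 = 2 i \sqrt{2} \left(-9 + 27\right) 76 = 2 i \sqrt{2} \cdot 18 \cdot 76 = 36 i \sqrt{2} \cdot 76 = 2736 i \sqrt{2}$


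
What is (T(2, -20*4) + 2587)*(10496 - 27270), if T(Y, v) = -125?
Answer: -41297588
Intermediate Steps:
(T(2, -20*4) + 2587)*(10496 - 27270) = (-125 + 2587)*(10496 - 27270) = 2462*(-16774) = -41297588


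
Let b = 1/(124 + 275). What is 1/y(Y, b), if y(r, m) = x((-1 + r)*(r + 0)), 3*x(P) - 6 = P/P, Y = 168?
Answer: 3/7 ≈ 0.42857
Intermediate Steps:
b = 1/399 ≈ 0.0025063
x(P) = 7/3 (x(P) = 2 + (P/P)/3 = 2 + (⅓)*1 = 2 + ⅓ = 7/3)
y(r, m) = 7/3
1/y(Y, b) = 1/(7/3) = 3/7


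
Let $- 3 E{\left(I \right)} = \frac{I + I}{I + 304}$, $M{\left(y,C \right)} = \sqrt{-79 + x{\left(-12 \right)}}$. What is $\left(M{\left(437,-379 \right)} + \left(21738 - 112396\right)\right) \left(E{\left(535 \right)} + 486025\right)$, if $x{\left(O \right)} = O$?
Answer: $- \frac{110904094046590}{2517} + \frac{1223323855 i \sqrt{91}}{2517} \approx -4.4062 \cdot 10^{10} + 4.6364 \cdot 10^{6} i$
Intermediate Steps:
$M{\left(y,C \right)} = i \sqrt{91}$ ($M{\left(y,C \right)} = \sqrt{-79 - 12} = \sqrt{-91} = i \sqrt{91}$)
$E{\left(I \right)} = - \frac{2 I}{3 \left(304 + I\right)}$ ($E{\left(I \right)} = - \frac{\left(I + I\right) \frac{1}{I + 304}}{3} = - \frac{2 I \frac{1}{304 + I}}{3} = - \frac{2 I}{3 \left(304 + I\right)}$)
$\left(M{\left(437,-379 \right)} + \left(21738 - 112396\right)\right) \left(E{\left(535 \right)} + 486025\right) = \left(i \sqrt{91} + \left(21738 - 112396\right)\right) \left(\left(-2\right) 535 \frac{1}{912 + 3 \cdot 535} + 486025\right) = \left(i \sqrt{91} - 90658\right) \left(\left(-2\right) 535 \frac{1}{912 + 1605} + 486025\right) = \left(-90658 + i \sqrt{91}\right) \left(\left(-2\right) 535 \cdot \frac{1}{2517} + 486025\right) = \left(-90658 + i \sqrt{91}\right) \left(- \frac{1070}{2517} + 486025\right) = \left(-90658 + i \sqrt{91}\right) \frac{1223323855}{2517} = - \frac{110904094046590}{2517} + \frac{1223323855 i \sqrt{91}}{2517}$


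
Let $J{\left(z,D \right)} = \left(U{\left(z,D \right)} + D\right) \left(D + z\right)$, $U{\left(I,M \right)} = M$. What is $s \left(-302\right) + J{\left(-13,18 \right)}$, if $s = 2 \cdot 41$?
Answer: $-24584$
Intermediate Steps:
$s = 82$
$J{\left(z,D \right)} = 2 D \left(D + z\right)$ ($J{\left(z,D \right)} = \left(D + D\right) \left(D + z\right) = 2 D \left(D + z\right)$)
$s \left(-302\right) + J{\left(-13,18 \right)} = 82 \left(-302\right) + 2 \cdot 18 \left(18 - 13\right) = -24764 + 2 \cdot 18 \cdot 5 = -24764 + 180 = -24584$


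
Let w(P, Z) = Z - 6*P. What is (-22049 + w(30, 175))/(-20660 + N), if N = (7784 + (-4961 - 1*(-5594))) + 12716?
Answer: -22054/473 ≈ -46.626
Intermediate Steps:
N = 21133 (N = (7784 + (-4961 + 5594)) + 12716 = (7784 + 633) + 12716 = 8417 + 12716 = 21133)
(-22049 + w(30, 175))/(-20660 + N) = (-22049 + (175 - 6*30))/(-20660 + 21133) = (-22049 + (175 - 180))/473 = (-22049 - 5)*(1/473) = -22054*1/473 = -22054/473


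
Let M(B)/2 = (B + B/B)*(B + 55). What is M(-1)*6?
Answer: 0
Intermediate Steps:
M(B) = 2*(1 + B)*(55 + B) (M(B) = 2*((B + B/B)*(B + 55)) = 2*((B + 1)*(55 + B)) = 2*((1 + B)*(55 + B)) = 2*(1 + B)*(55 + B))
M(-1)*6 = (110 + 2*(-1)² + 112*(-1))*6 = (110 + 2*1 - 112)*6 = (110 + 2 - 112)*6 = 0*6 = 0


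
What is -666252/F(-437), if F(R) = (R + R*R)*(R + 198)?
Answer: 166563/11384287 ≈ 0.014631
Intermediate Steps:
F(R) = (198 + R)*(R + R²) (F(R) = (R + R²)*(198 + R) = (198 + R)*(R + R²))
-666252/F(-437) = -666252*(-1/(437*(198 + (-437)² + 199*(-437)))) = -666252*(-1/(437*(198 + 190969 - 86963))) = -666252/((-437*104204)) = -666252/(-45537148) = -666252*(-1/45537148) = 166563/11384287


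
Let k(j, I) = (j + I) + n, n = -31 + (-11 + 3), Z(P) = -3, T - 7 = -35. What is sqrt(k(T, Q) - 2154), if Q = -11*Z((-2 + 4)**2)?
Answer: 2*I*sqrt(547) ≈ 46.776*I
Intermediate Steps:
T = -28 (T = 7 - 35 = -28)
n = -39 (n = -31 - 8 = -39)
Q = 33 (Q = -11*(-3) = 33)
k(j, I) = -39 + I + j (k(j, I) = (j + I) - 39 = (I + j) - 39 = -39 + I + j)
sqrt(k(T, Q) - 2154) = sqrt((-39 + 33 - 28) - 2154) = sqrt(-34 - 2154) = sqrt(-2188) = 2*I*sqrt(547)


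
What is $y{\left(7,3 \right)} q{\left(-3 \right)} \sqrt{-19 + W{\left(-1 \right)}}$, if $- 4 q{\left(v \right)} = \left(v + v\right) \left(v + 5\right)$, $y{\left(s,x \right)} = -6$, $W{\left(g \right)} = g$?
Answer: $- 36 i \sqrt{5} \approx - 80.498 i$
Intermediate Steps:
$q{\left(v \right)} = - \frac{v \left(5 + v\right)}{2}$ ($q{\left(v \right)} = - \frac{\left(v + v\right) \left(v + 5\right)}{4} = - \frac{2 v \left(5 + v\right)}{4} = - \frac{v \left(5 + v\right)}{2}$)
$y{\left(7,3 \right)} q{\left(-3 \right)} \sqrt{-19 + W{\left(-1 \right)}} = - 6 \left(\left(- \frac{1}{2}\right) \left(-3\right) \left(5 - 3\right)\right) \sqrt{-19 - 1} = - 6 \left(\left(- \frac{1}{2}\right) \left(-3\right) 2\right) \sqrt{-20} = \left(-6\right) 3 \cdot 2 i \sqrt{5} = - 18 \cdot 2 i \sqrt{5} = - 36 i \sqrt{5}$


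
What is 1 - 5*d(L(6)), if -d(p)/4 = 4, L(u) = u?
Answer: 81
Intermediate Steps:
d(p) = -16 (d(p) = -4*4 = -16)
1 - 5*d(L(6)) = 1 - 5*(-16) = 1 + 80 = 81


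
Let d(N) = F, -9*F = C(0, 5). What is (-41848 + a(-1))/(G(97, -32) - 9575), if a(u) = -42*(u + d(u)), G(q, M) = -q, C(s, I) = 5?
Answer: 31337/7254 ≈ 4.3200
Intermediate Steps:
F = -5/9 (F = -⅑*5 = -5/9 ≈ -0.55556)
d(N) = -5/9
a(u) = 70/3 - 42*u (a(u) = -42*(u - 5/9) = -42*(-5/9 + u) = 70/3 - 42*u)
(-41848 + a(-1))/(G(97, -32) - 9575) = (-41848 + (70/3 - 42*(-1)))/(-1*97 - 9575) = (-41848 + (70/3 + 42))/(-97 - 9575) = (-41848 + 196/3)/(-9672) = -125348/3*(-1/9672) = 31337/7254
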